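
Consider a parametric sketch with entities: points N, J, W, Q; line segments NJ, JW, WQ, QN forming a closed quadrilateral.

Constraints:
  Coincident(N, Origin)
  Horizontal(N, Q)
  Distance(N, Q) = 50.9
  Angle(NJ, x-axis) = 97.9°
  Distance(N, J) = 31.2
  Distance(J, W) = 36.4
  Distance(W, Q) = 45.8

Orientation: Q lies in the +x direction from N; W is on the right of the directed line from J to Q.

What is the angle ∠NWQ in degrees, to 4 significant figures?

136.2°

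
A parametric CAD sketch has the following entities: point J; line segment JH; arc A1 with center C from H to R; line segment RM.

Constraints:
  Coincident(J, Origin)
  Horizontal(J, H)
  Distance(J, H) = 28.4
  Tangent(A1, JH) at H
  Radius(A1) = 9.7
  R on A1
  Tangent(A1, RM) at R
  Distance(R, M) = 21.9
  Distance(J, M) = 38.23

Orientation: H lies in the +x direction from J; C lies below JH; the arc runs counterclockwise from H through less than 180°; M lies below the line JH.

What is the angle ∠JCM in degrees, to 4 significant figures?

89.49°

Checks: |CH| = 9.700 ✓; |CR| = 9.700 ✓; ∠(CR, RM) = 90.00° ✓; |RM| = 21.90 ✓; |JM| = 38.23 ✓.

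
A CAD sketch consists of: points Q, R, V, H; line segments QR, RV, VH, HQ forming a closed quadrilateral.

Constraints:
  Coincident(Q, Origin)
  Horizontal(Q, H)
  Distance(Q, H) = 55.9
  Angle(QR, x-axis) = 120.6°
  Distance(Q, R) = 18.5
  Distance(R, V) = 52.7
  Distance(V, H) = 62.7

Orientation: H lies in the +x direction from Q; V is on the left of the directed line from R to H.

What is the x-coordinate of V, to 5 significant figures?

25.887

Q is at the origin; QH is horizontal with |QH| = 55.9 and H in +x, so H = (55.9, 0). QR runs at 120.6° with |QR| = 18.5, so R = (-9.4173, 15.924). V is determined by |RV| = 52.7 and |VH| = 62.7 together: it lies at the intersection of circle(R, 52.7) and circle(H, 62.7). With |RH| = 67.230, the foot of the radical line on RH is 25.033 from R and the perpendicular offset is √(52.7² − 25.033²) = 46.375. Taking the left-of-RH solution: V = (25.887, 55.050).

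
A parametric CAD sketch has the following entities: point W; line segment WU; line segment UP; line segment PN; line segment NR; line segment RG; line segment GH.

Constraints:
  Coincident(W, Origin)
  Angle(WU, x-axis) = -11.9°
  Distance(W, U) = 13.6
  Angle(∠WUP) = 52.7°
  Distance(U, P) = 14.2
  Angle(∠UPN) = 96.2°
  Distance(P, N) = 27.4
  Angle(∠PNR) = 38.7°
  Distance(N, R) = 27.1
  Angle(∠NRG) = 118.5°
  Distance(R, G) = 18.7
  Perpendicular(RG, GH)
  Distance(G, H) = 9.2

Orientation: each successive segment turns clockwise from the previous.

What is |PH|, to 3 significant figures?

7.52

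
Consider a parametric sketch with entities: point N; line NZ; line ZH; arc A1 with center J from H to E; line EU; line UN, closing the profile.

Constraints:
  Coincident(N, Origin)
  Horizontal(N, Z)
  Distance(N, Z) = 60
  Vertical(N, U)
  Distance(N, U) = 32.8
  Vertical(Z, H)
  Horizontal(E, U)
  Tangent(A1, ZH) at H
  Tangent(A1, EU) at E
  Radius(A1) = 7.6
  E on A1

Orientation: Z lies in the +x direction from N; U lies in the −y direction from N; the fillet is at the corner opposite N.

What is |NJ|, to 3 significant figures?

58.1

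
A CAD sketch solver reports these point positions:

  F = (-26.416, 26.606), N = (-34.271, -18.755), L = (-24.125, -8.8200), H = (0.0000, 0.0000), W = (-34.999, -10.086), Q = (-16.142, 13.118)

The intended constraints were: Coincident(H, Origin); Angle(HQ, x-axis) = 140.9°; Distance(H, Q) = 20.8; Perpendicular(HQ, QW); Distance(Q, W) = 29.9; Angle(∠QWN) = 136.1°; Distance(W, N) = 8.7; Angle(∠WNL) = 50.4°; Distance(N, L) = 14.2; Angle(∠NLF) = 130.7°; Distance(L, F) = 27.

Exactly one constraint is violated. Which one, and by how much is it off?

Distance(L, F) = 27 — off by 8.50.

H = (0.00, 0.00) ✓; HQ at 140.9° ✓; |HQ| = 20.80 ✓; ∠(HQ, QW) = 90.00° ✓; |QW| = 29.90 ✓; ∠QWN = 136.1° ✓; |WN| = 8.700 ✓; ∠WNL = 50.40° ✓; |NL| = 14.20 ✓; ∠NLF = 130.7° ✓; |LF| = 35.50 ✗.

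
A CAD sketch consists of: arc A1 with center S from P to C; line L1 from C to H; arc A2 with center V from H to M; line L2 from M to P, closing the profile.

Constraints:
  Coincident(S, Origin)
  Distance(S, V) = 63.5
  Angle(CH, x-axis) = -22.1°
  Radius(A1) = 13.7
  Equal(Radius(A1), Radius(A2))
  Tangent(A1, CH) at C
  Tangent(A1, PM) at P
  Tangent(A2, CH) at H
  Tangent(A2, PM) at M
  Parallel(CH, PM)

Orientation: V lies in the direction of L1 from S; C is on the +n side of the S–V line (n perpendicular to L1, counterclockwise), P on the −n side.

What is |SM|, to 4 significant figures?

64.96

The slot axis is L1's direction at -22.1°, so u = (cos -22.1°, sin -22.1°) = (0.9265, -0.3762) and n = (−sin -22.1°, cos -22.1°) = (0.3762, 0.9265). S is at the origin and V lies 63.5 along u from S, so V = 63.5·u = (58.83, -23.89). Tangency of A1 to both parallel lines with radius 13.7 puts C and P at S ± 13.7·n: C = (5.154, 12.69), P = (-5.154, -12.69). Equal radii place H and M the same way about V: H = V + 13.7·n = (63.99, -11.20), M = V − 13.7·n = (53.68, -36.58). Then |SM| = |M − S| = 64.96.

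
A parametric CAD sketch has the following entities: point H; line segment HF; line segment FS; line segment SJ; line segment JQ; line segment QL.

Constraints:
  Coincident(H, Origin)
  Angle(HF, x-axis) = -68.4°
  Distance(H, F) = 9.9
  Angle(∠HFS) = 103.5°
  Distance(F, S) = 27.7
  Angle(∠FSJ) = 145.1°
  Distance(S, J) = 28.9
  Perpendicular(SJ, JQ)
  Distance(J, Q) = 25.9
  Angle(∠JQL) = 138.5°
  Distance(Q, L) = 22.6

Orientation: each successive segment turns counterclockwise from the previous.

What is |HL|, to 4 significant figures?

37.50

H is at the origin; HF runs at -68.4° with length 9.9, so F = (3.644, -9.205). ∠HFS = 103.5° gives FS at 8.100° from the x-axis; with |FS| = 27.7, S = (31.07, -5.302). ∠FSJ = 145.1° gives SJ at 43.00° from the x-axis; with |SJ| = 28.9, J = (52.20, 14.41). SJ ⟂ JQ, so JQ runs at 133.0°; with |JQ| = 25.9, Q = (34.54, 33.35). ∠JQL = 138.5° gives QL at 174.5° from the x-axis; with |QL| = 22.6, L = (12.04, 35.52). Then |HL| = |L − H| = 37.50.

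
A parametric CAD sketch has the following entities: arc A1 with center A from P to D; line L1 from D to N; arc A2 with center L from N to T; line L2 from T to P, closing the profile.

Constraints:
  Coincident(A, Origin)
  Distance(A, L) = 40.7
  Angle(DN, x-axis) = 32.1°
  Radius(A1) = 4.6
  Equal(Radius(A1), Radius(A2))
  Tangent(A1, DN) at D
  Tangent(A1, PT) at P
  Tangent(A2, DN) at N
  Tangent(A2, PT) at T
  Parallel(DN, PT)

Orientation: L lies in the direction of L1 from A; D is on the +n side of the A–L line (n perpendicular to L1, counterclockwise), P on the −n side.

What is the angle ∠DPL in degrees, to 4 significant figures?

83.55°

The slot axis is L1's direction at 32.1°, so u = (cos 32.1°, sin 32.1°) = (0.8471, 0.5314) and n = (−sin 32.1°, cos 32.1°) = (-0.5314, 0.8471). A is at the origin and L lies 40.7 along u from A, so L = 40.7·u = (34.48, 21.63). Tangency of A1 to both parallel lines with radius 4.6 puts D and P at A ± 4.6·n: D = (-2.444, 3.897), P = (2.444, -3.897). Then cos ∠DPL = PD·PL / (|PD||PL|), giving 83.55°.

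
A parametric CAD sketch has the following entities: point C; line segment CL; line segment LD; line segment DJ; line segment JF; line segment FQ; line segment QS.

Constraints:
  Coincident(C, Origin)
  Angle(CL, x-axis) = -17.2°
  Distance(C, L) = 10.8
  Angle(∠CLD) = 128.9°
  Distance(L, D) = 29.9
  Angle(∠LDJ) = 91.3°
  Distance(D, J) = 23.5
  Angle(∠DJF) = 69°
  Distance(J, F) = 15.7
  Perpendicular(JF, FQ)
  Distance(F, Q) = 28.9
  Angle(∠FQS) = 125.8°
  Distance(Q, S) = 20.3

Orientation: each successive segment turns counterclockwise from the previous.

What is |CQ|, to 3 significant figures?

36.6

∠DJF = 69.0° gives JF at -126° from the x-axis; with |JF| = 15.7, F = (13.2, 20.6). JF ⟂ FQ, so FQ runs at -36.4°; with |FQ| = 28.9, Q = (36.4, 3.49). Then |CQ| = |Q − C| = 36.6.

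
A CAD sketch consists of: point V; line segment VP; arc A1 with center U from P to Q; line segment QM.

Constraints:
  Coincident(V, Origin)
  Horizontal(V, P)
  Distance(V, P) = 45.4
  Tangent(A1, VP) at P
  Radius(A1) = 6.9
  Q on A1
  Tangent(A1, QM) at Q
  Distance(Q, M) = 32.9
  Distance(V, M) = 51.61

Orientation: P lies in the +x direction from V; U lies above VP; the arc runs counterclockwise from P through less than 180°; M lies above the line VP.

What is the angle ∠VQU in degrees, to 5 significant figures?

19.681°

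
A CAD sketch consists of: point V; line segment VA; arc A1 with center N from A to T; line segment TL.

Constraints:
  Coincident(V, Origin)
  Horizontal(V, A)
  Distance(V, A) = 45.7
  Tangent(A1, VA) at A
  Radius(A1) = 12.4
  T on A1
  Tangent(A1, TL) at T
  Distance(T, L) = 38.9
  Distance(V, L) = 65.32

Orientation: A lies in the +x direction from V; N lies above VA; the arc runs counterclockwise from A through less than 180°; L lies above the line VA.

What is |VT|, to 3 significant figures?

59.5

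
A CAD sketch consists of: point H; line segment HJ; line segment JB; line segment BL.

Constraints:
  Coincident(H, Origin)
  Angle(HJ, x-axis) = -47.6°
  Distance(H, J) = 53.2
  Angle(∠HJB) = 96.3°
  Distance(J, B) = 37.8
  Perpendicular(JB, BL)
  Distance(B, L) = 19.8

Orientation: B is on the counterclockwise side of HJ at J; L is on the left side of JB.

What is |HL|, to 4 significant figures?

54.76

∠HJB = 96.3°, so JB runs at -47.6° + (180° − 96.3°) = 36.10° from the x-axis; with |JB| = 37.8, B = J + 37.8·(cos 36.10°, sin 36.10°) = (66.41, -17.01). JB is perpendicular to BL; with |BL| = 19.8 on the left of JB, L = B + 19.8·(-0.5892, 0.8080) = (54.75, -1.016). Then |HL| = |L − H| = 54.76.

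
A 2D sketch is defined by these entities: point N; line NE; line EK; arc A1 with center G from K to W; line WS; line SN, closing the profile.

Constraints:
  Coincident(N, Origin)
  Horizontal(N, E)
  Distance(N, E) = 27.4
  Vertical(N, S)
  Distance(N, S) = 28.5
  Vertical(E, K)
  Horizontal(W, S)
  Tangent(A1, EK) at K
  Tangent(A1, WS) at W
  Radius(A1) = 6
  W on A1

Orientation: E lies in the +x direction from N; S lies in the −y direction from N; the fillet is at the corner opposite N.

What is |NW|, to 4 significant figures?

35.64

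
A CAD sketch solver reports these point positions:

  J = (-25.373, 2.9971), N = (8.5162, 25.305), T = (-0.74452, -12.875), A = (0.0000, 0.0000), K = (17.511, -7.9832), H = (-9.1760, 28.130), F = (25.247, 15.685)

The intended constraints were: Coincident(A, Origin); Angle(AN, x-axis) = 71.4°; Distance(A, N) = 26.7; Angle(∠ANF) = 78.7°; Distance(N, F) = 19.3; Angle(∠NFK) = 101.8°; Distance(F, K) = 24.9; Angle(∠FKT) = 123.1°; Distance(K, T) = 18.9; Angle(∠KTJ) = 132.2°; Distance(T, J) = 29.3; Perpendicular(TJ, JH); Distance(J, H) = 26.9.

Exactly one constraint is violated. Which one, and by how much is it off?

Distance(J, H) = 26.9 — off by 3.00.

A = (0.00, 0.00) ✓; AN at 71.40° ✓; |AN| = 26.70 ✓; ∠ANF = 78.70° ✓; |NF| = 19.30 ✓; ∠NFK = 101.8° ✓; |FK| = 24.90 ✓; ∠FKT = 123.1° ✓; |KT| = 18.90 ✓; ∠KTJ = 132.2° ✓; |TJ| = 29.30 ✓; ∠(TJ, JH) = 90.00° ✓; |JH| = 29.90 ✗.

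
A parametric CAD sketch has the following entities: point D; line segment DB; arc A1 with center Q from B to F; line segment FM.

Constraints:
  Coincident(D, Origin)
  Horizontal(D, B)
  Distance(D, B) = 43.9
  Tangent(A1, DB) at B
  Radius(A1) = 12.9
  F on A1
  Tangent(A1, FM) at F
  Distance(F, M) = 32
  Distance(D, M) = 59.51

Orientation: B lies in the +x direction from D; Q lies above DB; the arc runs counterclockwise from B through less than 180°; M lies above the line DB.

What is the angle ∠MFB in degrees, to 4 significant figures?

118.2°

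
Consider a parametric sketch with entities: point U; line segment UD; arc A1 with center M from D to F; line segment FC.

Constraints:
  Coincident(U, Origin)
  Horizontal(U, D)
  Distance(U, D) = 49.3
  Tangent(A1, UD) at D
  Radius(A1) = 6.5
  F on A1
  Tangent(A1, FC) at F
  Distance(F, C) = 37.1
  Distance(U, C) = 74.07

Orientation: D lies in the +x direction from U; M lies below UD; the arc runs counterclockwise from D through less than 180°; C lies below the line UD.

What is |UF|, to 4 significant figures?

44.57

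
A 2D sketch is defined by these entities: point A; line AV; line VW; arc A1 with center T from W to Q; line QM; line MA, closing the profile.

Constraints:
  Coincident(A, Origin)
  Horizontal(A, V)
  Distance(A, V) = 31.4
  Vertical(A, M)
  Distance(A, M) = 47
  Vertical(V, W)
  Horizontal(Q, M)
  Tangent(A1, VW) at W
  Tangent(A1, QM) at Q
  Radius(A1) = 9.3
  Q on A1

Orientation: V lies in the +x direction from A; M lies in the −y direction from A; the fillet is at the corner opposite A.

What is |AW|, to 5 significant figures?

49.064

The virtual corner opposite A is at (31.400, -47.000). Since A1 is tangent to VW there, TW ⟂ VW and A1 meets QM tangentially, so TQ is at right angles to QM, with radius 9.3, so the center T sits 9.3 in from both sides at T = (22.100, -37.700). That places the tangent points at W = (31.400, -37.700) on VW and Q = (22.100, -47.000) on QM. Then |AW| = |W − A| = 49.064.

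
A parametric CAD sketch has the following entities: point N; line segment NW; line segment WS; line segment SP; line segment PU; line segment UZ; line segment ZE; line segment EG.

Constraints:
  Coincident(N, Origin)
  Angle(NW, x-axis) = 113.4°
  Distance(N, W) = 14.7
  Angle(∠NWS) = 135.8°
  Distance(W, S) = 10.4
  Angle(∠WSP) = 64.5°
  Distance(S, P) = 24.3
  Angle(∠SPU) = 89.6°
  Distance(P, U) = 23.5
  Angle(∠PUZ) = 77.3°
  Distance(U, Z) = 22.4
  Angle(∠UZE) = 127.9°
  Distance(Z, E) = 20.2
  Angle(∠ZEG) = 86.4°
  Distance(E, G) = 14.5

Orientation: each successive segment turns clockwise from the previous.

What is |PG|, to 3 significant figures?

17.7

N is at the origin; NW runs at 113.4° with length 14.7, so W = (-5.84, 13.5). ∠NWS = 135.8° gives WS at 69.2° from the x-axis; with |WS| = 10.4, S = (-2.14, 23.2). ∠WSP = 64.5° gives SP at -46.3° from the x-axis; with |SP| = 24.3, P = (14.6, 5.65). ∠SPU = 89.6° gives PU at -137° from the x-axis; with |PU| = 23.5, U = (-2.46, -10.5). ∠PUZ = 77.3° gives UZ at 121° from the x-axis; with |UZ| = 22.4, Z = (-13.9, 8.81). ∠UZE = 127.9° gives ZE at 68.5° from the x-axis; with |ZE| = 20.2, E = (-6.46, 27.6). ∠ZEG = 86.4° gives EG at -25.1° from the x-axis; with |EG| = 14.5, G = (6.67, 21.5). Then |PG| = |G − P| = 17.7.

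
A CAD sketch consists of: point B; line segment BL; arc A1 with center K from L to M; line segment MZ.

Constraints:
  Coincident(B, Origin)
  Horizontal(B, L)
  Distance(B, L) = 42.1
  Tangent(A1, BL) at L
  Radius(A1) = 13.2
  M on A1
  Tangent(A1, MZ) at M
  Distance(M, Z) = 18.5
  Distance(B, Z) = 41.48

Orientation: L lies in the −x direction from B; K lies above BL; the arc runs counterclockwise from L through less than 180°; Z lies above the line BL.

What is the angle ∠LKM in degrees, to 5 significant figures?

86.368°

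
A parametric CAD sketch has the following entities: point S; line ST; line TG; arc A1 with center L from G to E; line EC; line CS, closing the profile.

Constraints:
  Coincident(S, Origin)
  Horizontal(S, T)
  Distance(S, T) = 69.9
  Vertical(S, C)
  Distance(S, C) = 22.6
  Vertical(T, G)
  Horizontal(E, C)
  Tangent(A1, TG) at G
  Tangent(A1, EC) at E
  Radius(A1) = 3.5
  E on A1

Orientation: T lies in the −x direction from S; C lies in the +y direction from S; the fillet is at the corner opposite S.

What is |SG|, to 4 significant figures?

72.46

The virtual corner opposite S is at (-69.90, 22.60). Tangency of A1 to TG means the radius LG is perpendicular to TG and since A1 is tangent to EC there, LE ⟂ EC, with radius 3.5, so the center L sits 3.5 in from both sides at L = (-66.40, 19.10). That places the tangent points at G = (-69.90, 19.10) on TG and E = (-66.40, 22.60) on EC. Then |SG| = |G − S| = 72.46.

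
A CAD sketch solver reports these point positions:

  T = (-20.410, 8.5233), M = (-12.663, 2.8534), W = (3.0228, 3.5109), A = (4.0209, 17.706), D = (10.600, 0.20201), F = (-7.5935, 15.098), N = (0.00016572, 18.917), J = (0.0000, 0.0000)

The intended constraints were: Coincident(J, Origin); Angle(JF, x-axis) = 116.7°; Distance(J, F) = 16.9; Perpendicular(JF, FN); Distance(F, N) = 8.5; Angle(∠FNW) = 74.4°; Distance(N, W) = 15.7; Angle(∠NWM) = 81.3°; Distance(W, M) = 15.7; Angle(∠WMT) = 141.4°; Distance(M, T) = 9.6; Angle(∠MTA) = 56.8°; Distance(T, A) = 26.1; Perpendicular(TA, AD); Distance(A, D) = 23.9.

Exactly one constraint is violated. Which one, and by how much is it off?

Distance(A, D) = 23.9 — off by 5.20.

J = (0.00, 0.00) ✓; JF at 116.7° ✓; |JF| = 16.90 ✓; ∠(JF, FN) = 90.00° ✓; |FN| = 8.500 ✓; ∠FNW = 74.40° ✓; |NW| = 15.70 ✓; ∠NWM = 81.30° ✓; |WM| = 15.70 ✓; ∠WMT = 141.4° ✓; |MT| = 9.600 ✓; ∠MTA = 56.80° ✓; |TA| = 26.10 ✓; ∠(TA, AD) = 90.00° ✓; |AD| = 18.70 ✗.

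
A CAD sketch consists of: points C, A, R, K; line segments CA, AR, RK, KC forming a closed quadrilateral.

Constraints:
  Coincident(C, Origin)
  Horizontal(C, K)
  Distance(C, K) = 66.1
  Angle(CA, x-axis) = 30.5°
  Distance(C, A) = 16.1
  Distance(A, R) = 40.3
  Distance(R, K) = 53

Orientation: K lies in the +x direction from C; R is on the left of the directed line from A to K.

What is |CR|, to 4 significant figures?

55.00

Checks: |AR| = 40.30 ✓; |RK| = 53.00 ✓.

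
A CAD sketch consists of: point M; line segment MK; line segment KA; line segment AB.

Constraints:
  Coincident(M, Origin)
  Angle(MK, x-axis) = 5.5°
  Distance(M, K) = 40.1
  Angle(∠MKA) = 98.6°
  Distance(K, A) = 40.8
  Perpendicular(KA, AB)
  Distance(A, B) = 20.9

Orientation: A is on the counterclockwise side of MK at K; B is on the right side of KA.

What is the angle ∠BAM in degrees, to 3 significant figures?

130°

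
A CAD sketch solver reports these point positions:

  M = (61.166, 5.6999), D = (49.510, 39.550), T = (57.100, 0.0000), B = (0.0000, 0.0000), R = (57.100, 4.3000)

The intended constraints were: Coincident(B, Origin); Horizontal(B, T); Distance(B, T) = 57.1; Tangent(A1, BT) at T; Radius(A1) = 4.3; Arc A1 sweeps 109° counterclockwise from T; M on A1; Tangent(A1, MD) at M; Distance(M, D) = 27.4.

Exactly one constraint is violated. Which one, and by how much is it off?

Distance(M, D) = 27.4 — off by 8.40.

B = (0.00, 0.00) ✓; B.y = 0.00, T.y = 0.00 ✓; |BT| = 57.10 ✓; ∠(RT, TB) = 90.00° ✓; |RT| = 4.300 ✓; bearing(R→M) − bearing(R→T) = 109.0° ✓; |RM| = 4.300 ✓; ∠(RM, MD) = 90.00° ✓; |MD| = 35.80 ✗.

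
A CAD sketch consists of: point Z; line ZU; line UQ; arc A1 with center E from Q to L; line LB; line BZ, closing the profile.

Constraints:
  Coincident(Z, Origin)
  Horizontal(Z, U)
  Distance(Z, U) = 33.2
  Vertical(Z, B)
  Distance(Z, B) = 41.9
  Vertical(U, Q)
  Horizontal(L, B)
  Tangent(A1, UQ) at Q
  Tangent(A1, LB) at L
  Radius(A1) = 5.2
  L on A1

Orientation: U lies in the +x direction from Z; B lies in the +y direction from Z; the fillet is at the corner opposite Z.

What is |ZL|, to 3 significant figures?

50.4

The virtual corner opposite Z is at (33.2, 41.9). The tangent condition forces EQ to be normal to UQ and A1 meets LB tangentially, so EL is at right angles to LB, with radius 5.2, so the center E sits 5.2 in from both sides at E = (28.0, 36.7). That places the tangent points at Q = (33.2, 36.7) on UQ and L = (28.0, 41.9) on LB. Then |ZL| = |L − Z| = 50.4.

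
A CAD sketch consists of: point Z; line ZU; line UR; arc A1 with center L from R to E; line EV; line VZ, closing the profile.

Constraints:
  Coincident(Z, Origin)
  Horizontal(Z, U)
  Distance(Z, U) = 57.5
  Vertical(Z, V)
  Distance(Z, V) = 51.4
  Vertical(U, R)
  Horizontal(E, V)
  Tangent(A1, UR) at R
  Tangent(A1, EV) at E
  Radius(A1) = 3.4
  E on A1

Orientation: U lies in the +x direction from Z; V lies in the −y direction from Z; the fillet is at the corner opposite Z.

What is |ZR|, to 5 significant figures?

74.902

Z is at the origin; ZU is horizontal with |ZU| = 57.5 and U on the +x side, so U = (57.500, 0.0000). ZV is vertical with |ZV| = 51.4 and V on the −y side, so V = (0.0000, -51.400). The virtual corner opposite Z is at (57.500, -51.400). The tangent condition forces LR to be normal to UR and A1 meets EV tangentially, so LE is at right angles to EV, with radius 3.4, so the center L sits 3.4 in from both sides at L = (54.100, -48.000). That places the tangent points at R = (57.500, -48.000) on UR and E = (54.100, -51.400) on EV. Then |ZR| = |R − Z| = 74.902.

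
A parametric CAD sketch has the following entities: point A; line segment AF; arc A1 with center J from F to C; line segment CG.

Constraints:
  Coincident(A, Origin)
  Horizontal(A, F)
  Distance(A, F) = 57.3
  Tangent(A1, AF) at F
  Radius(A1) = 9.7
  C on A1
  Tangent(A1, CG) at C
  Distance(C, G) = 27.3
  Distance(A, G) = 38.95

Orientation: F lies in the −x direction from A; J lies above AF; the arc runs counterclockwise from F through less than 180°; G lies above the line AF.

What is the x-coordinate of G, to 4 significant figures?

-31.51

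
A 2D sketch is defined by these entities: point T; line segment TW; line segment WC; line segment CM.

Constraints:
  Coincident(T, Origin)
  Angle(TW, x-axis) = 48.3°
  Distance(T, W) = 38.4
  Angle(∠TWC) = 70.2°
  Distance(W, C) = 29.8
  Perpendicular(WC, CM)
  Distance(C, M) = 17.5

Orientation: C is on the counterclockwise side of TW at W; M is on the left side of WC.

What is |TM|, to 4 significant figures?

25.08

T is at the origin; TW runs at 48.3° with length 38.4, so W = 38.4·(cos 48.3°, sin 48.3°) = (25.54, 28.67). ∠TWC = 70.2°, so WC runs at 48.3° + (180° − 70.2°) = 158.1° from the x-axis; with |WC| = 29.8, C = W + 29.8·(cos 158.1°, sin 158.1°) = (-2.105, 39.79). WC is perpendicular to CM; with |CM| = 17.5 on the left of WC, M = C + 17.5·(-0.3730, -0.9278) = (-8.632, 23.55). Then |TM| = |M − T| = 25.08.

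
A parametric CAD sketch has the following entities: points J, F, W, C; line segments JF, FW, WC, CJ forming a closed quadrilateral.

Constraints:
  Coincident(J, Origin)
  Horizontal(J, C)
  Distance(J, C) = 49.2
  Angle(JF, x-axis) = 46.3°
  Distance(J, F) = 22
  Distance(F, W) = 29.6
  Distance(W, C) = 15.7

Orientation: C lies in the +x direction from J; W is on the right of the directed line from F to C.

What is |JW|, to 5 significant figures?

35.366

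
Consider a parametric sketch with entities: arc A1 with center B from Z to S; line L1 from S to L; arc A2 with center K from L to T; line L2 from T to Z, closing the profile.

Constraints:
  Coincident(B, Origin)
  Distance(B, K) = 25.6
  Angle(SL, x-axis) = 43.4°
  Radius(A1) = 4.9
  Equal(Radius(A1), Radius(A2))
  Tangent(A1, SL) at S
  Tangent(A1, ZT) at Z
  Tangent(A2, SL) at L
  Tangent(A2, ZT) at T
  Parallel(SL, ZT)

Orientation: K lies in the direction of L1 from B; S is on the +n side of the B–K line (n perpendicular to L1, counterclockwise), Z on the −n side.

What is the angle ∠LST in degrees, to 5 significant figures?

20.947°

The slot axis is L1's direction at 43.4°, so u = (cos 43.4°, sin 43.4°) = (0.72657, 0.68709) and n = (−sin 43.4°, cos 43.4°) = (-0.68709, 0.72657). B is at the origin and K lies 25.6 along u from B, so K = 25.6·u = (18.600, 17.589). Tangency of A1 to both parallel lines with radius 4.9 puts S and Z at B ± 4.9·n: S = (-3.3667, 3.5602), Z = (3.3667, -3.5602). Equal radii place L and T the same way about K: L = K + 4.9·n = (15.234, 21.150), T = K − 4.9·n = (21.967, 14.029). Then cos ∠LST = SL·ST / (|SL||ST|), giving 20.947°.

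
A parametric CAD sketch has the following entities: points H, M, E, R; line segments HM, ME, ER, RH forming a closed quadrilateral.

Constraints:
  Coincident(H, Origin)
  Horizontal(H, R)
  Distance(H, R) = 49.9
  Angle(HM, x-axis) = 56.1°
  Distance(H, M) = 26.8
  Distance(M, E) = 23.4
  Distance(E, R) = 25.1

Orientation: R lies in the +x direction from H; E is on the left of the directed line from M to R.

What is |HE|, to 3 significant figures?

44.4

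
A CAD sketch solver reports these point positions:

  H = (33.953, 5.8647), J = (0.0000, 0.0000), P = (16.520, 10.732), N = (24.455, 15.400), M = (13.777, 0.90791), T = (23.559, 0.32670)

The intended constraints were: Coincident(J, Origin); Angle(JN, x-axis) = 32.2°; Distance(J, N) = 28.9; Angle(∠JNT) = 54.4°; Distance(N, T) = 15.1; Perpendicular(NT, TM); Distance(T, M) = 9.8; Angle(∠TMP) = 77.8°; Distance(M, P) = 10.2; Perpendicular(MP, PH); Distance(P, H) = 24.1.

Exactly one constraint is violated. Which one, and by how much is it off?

Distance(P, H) = 24.1 — off by 6.00.

J = (0.00, 0.00) ✓; JN at 32.20° ✓; |JN| = 28.90 ✓; ∠JNT = 54.40° ✓; |NT| = 15.10 ✓; ∠(NT, TM) = 90.00° ✓; |TM| = 9.799 ✓; ∠TMP = 77.80° ✓; |MP| = 10.20 ✓; ∠(MP, PH) = 90.00° ✓; |PH| = 18.10 ✗.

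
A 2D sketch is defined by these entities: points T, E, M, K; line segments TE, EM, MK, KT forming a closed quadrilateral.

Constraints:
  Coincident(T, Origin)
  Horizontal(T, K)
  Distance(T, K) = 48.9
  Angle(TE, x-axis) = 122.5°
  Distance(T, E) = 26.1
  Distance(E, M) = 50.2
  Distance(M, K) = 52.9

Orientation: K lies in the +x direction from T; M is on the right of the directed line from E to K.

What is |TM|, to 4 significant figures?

25.51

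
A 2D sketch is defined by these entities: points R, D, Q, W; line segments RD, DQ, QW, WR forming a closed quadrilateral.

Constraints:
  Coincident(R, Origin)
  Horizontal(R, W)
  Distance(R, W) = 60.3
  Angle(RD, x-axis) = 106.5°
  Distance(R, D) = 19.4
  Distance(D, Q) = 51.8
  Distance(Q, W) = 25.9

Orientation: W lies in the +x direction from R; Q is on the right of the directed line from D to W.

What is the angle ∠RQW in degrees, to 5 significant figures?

137.79°

Checks: |DQ| = 51.80 ✓; |QW| = 25.90 ✓.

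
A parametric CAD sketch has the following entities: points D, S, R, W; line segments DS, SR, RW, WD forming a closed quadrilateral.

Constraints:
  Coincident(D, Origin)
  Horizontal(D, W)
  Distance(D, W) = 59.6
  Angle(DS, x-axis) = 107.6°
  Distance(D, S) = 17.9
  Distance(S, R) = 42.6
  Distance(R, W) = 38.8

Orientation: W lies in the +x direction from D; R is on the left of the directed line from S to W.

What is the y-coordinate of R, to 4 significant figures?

30.12

D is at the origin; D and W share the same y with |DW| = 59.6 and W in +x, so W = (59.6, 0). DS runs at 107.6° with |DS| = 17.9, so S = (-5.412, 17.06). R is determined by |SR| = 42.6 and |RW| = 38.8 together: it lies at the intersection of circle(S, 42.6) and circle(W, 38.8). With |SW| = 67.21, the foot of the radical line on SW is 35.91 from S and the perpendicular offset is √(42.6² − 35.91²) = 22.92. Taking the left-of-SW solution: R = (35.14, 30.12).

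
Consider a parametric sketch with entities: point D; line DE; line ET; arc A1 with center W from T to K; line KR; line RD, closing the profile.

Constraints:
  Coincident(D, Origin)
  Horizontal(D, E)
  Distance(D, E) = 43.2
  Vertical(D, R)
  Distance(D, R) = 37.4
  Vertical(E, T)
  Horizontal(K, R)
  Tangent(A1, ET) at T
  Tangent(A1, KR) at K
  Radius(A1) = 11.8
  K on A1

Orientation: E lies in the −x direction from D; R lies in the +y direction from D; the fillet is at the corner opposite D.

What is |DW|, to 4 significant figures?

40.51

D is at the origin; D and E share the same y with |DE| = 43.2 and E on the −x side, so E = (-43.20, 0.000). D and R share the same x with |DR| = 37.4 and R on the +y side, so R = (0.000, 37.40). The virtual corner opposite D is at (-43.20, 37.40). A1 meets ET tangentially, so WT is at right angles to ET and A1 meets KR tangentially, so WK is at right angles to KR, with radius 11.8, so the center W sits 11.8 in from both sides at W = (-31.40, 25.60). Then |DW| = |W − D| = 40.51.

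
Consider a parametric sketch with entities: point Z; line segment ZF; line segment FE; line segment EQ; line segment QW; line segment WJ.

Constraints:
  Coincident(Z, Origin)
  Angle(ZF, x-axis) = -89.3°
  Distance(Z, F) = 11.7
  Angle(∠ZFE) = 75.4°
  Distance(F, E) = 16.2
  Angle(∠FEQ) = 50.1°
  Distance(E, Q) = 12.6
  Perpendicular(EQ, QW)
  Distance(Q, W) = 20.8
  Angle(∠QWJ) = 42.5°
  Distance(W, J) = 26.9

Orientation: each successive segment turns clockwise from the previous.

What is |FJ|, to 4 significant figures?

19.65

Z is at the origin; ZF runs at -89.3° with length 11.7, so F = (0.1429, -11.70). ∠ZFE = 75.4° gives FE at 166.1° from the x-axis; with |FE| = 16.2, E = (-15.58, -7.807). ∠FEQ = 50.1° gives EQ at 36.20° from the x-axis; with |EQ| = 12.6, Q = (-5.415, -0.3658). EQ is perpendicular to QW, so QW runs at -53.80°; with |QW| = 20.8, W = (6.870, -17.15). ∠QWJ = 42.5° gives WJ at 168.7° from the x-axis; with |WJ| = 26.9, J = (-19.51, -11.88). Then |FJ| = |J − F| = 19.65.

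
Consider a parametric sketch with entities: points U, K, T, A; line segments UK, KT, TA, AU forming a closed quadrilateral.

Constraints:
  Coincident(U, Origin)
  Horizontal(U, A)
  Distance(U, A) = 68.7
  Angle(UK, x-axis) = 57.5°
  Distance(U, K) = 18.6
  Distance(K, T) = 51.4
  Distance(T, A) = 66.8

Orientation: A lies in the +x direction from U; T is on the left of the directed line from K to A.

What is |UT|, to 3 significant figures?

70.0

U is at the origin; UA is horizontal with |UA| = 68.7 and A in +x, so A = (68.7, 0). UK runs at 57.5° with |UK| = 18.6, so K = (9.99, 15.7). T is determined by |KT| = 51.4 and |TA| = 66.8 together: it lies at the intersection of circle(K, 51.4) and circle(A, 66.8). With |KA| = 60.8, the foot of the radical line on KA is 15.4 from K and the perpendicular offset is √(51.4² − 15.4²) = 49.0. Taking the left-of-KA solution: T = (37.5, 59.1).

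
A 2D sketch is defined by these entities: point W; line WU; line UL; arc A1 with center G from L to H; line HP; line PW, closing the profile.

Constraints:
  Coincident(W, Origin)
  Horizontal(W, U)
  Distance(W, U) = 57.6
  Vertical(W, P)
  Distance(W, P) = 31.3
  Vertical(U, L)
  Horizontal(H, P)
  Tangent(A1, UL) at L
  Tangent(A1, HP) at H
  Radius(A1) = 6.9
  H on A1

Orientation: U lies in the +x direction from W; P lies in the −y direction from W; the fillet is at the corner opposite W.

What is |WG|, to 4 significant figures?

56.27

W and P share the same x with |WP| = 31.3 and P on the −y side, so P = (0.000, -31.30). The virtual corner opposite W is at (57.60, -31.30). Tangency of A1 to UL means the radius GL is perpendicular to UL and since A1 is tangent to HP there, GH ⟂ HP, with radius 6.9, so the center G sits 6.9 in from both sides at G = (50.70, -24.40). Then |WG| = |G − W| = 56.27.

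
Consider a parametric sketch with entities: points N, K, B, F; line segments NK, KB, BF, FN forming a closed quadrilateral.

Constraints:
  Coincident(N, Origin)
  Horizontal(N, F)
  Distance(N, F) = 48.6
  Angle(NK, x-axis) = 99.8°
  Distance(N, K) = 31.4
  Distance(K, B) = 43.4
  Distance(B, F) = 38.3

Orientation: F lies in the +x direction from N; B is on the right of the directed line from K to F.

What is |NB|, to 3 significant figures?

14.6

Checks: |KB| = 43.40 ✓; |BF| = 38.30 ✓.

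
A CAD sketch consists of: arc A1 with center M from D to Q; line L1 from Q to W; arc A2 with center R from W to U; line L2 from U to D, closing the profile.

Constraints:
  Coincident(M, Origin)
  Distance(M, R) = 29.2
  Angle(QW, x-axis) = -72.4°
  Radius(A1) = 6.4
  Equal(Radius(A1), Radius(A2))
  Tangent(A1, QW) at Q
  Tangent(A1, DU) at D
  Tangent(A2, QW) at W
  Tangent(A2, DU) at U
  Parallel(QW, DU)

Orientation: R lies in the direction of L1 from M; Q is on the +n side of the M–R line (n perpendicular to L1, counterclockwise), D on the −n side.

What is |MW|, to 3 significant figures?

29.9

The slot axis is L1's direction at -72.4°, so u = (cos -72.4°, sin -72.4°) = (0.302, -0.953) and n = (−sin -72.4°, cos -72.4°) = (0.953, 0.302). M is at the origin and R lies 29.2 along u from M, so R = 29.2·u = (8.83, -27.8). Tangency of A1 to both parallel lines with radius 6.4 puts Q and D at M ± 6.4·n: Q = (6.10, 1.94), D = (-6.10, -1.94). Equal radii place W and U the same way about R: W = R + 6.4·n = (14.9, -25.9), U = R − 6.4·n = (2.73, -29.8). Then |MW| = |W − M| = 29.9.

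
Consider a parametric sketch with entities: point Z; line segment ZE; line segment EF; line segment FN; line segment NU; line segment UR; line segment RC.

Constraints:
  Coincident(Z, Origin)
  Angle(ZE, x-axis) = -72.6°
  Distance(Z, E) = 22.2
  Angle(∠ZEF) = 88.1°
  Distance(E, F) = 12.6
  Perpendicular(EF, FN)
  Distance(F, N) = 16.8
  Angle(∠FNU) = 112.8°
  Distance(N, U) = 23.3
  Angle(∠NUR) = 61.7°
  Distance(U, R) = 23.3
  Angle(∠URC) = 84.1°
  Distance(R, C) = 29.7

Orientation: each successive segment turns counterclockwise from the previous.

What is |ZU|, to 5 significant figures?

10.282

EF is perpendicular to FN, so FN runs at 109.30°; with |FN| = 16.8, N = (12.978, -1.1638). ∠FNU = 112.8° gives NU at 176.50° from the x-axis; with |NU| = 23.3, U = (-10.279, 0.25863). Then |ZU| = |U − Z| = 10.282.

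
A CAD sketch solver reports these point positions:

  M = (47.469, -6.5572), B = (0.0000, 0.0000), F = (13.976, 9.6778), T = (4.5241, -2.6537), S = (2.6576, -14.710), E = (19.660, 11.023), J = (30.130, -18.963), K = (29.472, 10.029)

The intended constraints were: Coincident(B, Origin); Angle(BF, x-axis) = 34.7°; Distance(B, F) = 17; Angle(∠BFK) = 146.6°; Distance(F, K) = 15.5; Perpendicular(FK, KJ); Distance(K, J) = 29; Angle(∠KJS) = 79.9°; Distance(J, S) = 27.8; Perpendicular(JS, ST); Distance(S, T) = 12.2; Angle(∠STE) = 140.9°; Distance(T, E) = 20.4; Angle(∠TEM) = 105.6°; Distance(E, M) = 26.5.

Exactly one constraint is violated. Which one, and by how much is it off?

Distance(E, M) = 26.5 — off by 6.40.

B = (0.00, 0.00) ✓; BF at 34.70° ✓; |BF| = 17.00 ✓; ∠BFK = 146.6° ✓; |FK| = 15.50 ✓; ∠(FK, KJ) = 90.00° ✓; |KJ| = 29.00 ✓; ∠KJS = 79.90° ✓; |JS| = 27.80 ✓; ∠(JS, ST) = 90.00° ✓; |ST| = 12.20 ✓; ∠STE = 140.9° ✓; |TE| = 20.40 ✓; ∠TEM = 105.6° ✓; |EM| = 32.90 ✗.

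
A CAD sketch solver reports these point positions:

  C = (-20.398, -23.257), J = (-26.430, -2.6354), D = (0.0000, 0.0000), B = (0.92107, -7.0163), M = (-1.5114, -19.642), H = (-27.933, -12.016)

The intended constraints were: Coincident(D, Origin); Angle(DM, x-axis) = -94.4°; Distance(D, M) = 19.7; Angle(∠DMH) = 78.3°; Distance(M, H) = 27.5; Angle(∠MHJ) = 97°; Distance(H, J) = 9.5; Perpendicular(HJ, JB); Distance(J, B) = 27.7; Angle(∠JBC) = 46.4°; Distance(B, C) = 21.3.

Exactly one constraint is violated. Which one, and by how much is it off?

Distance(B, C) = 21.3 — off by 5.50.

D = (0.00, 0.00) ✓; DM at -94.40° ✓; |DM| = 19.70 ✓; ∠DMH = 78.30° ✓; |MH| = 27.50 ✓; ∠MHJ = 97.00° ✓; |HJ| = 9.500 ✓; ∠(HJ, JB) = 90.00° ✓; |JB| = 27.70 ✓; ∠JBC = 46.40° ✓; |BC| = 26.80 ✗.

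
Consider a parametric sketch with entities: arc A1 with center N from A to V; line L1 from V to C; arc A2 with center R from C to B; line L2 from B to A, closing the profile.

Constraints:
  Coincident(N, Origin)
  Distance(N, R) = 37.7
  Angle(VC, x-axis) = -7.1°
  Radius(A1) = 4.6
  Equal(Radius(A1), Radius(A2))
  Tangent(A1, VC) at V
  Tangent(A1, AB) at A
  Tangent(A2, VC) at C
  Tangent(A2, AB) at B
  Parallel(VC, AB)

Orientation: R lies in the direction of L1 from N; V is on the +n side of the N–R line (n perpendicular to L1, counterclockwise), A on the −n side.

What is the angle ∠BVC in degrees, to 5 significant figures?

13.714°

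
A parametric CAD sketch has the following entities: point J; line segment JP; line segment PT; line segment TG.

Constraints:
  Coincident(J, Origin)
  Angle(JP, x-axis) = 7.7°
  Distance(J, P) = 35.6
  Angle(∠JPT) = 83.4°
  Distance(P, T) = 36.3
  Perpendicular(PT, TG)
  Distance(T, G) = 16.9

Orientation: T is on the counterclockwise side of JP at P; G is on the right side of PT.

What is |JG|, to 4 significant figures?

61.39

∠JPT = 83.4°, so PT runs at 7.7° + (180° − 83.4°) = 104.3° from the x-axis; with |PT| = 36.3, T = P + 36.3·(cos 104.3°, sin 104.3°) = (26.31, 39.95). The perpendicularity gives TG at right angles to PT; with |TG| = 16.9 on the right of PT, G = T + 16.9·(0.9690, 0.2470) = (42.69, 44.12). Then |JG| = |G − J| = 61.39.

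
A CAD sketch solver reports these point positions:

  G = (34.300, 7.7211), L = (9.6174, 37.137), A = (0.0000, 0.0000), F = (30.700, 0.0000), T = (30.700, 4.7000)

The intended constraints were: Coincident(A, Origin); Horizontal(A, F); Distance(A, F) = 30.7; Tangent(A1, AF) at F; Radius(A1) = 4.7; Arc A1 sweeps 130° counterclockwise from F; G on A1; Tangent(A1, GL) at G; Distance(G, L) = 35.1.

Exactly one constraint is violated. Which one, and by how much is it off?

Distance(G, L) = 35.1 — off by 3.30.

A = (0.00, 0.00) ✓; A.y = 0.00, F.y = 0.00 ✓; |AF| = 30.70 ✓; ∠(TF, FA) = 90.00° ✓; |TF| = 4.700 ✓; bearing(T→G) − bearing(T→F) = 130.0° ✓; |TG| = 4.700 ✓; ∠(TG, GL) = 90.00° ✓; |GL| = 38.40 ✗.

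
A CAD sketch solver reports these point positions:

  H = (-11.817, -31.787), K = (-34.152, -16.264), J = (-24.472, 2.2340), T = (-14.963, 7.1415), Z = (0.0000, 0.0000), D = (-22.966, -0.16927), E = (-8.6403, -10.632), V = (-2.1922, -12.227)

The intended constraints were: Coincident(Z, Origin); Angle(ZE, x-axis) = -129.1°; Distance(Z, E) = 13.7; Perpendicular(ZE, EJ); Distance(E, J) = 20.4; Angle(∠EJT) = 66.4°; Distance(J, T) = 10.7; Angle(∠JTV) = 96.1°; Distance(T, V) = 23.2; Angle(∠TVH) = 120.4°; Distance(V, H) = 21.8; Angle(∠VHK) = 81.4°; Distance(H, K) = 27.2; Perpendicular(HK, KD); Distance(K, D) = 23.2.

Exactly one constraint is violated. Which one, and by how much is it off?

Distance(K, D) = 23.2 — off by 3.60.

Z = (0.00, 0.00) ✓; ZE at -129.1° ✓; |ZE| = 13.70 ✓; ∠(ZE, EJ) = 90.00° ✓; |EJ| = 20.40 ✓; ∠EJT = 66.40° ✓; |JT| = 10.70 ✓; ∠JTV = 96.10° ✓; |TV| = 23.20 ✓; ∠TVH = 120.4° ✓; |VH| = 21.80 ✓; ∠VHK = 81.40° ✓; |HK| = 27.20 ✓; ∠(HK, KD) = 90.00° ✓; |KD| = 19.60 ✗.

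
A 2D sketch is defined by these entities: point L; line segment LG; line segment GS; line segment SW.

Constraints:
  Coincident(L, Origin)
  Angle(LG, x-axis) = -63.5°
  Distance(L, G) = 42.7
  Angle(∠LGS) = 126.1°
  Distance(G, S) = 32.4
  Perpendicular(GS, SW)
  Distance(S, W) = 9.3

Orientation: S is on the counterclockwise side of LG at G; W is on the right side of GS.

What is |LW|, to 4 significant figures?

72.33

L is at the origin; LG runs at -63.5° with length 42.7, so G = 42.7·(cos -63.5°, sin -63.5°) = (19.05, -38.21). ∠LGS = 126.1°, so GS runs at -63.5° + (180° − 126.1°) = -9.600° from the x-axis; with |GS| = 32.4, S = G + 32.4·(cos -9.600°, sin -9.600°) = (51.00, -43.62). The perpendicularity gives SW at right angles to GS; with |SW| = 9.3 on the right of GS, W = S + 9.3·(-0.1668, -0.9860) = (49.45, -52.79). Then |LW| = |W − L| = 72.33.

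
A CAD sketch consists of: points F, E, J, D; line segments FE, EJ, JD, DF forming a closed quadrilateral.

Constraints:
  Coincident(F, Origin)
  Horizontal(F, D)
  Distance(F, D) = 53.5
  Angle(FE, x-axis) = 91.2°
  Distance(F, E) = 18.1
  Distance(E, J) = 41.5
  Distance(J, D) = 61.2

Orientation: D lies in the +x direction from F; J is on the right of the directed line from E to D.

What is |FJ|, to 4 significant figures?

23.52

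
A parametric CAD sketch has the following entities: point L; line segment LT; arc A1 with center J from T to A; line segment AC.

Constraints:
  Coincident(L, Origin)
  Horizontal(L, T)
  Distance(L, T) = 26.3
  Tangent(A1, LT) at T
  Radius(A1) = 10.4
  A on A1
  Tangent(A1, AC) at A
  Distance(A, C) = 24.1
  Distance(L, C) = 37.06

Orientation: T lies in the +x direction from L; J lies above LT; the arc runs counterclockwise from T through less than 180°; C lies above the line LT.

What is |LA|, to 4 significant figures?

37.79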